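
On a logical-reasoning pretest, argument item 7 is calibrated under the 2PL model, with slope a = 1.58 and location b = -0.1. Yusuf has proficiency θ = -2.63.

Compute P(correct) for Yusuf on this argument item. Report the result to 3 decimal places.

P(θ) = 1 / (1 + exp(−a(θ − b)))
Exponent: 1.58 × (-2.63 − (-0.1)) = -3.9974
1/(1 + e^{3.9974}) = 0.0180

0.018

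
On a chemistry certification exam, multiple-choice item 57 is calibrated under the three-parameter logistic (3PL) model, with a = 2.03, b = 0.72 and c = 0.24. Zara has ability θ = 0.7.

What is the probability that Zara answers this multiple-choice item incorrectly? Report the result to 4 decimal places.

0.3877

P(θ) = c + (1 − c) · 1 / (1 + exp(−a(θ − b)))
Exponent: 2.03 × (0.7 − 0.72) = -0.0406
1/(1 + e^{0.0406}) = 0.4899
P = 0.24 + 0.76 × 0.4899 = 0.6123
P(incorrect) = 1 − 0.6123 = 0.3877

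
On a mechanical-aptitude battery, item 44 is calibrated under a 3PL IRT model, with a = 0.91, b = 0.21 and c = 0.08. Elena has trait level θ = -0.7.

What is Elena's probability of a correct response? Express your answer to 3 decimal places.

P(θ) = c + (1 − c) · 1 / (1 + exp(−a(θ − b)))
Exponent: 0.91 × (-0.7 − 0.21) = -0.8281
1/(1 + e^{0.8281}) = 0.3040
P = 0.08 + 0.92 × 0.3040 = 0.3597

0.360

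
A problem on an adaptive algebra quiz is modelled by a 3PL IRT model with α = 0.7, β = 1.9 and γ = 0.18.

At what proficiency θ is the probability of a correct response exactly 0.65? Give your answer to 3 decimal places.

P(θ) = γ + (1 − γ) · 1 / (1 + exp(−α(θ − β)))
Remove guessing floor: (0.65 − 0.18)/(1 − 0.18) = 0.5732
logit = ln(0.5732/0.4268) = 0.2948
θ = β + logit/(α) = 1.9 + 0.2948/0.7000 = 2.3211

2.321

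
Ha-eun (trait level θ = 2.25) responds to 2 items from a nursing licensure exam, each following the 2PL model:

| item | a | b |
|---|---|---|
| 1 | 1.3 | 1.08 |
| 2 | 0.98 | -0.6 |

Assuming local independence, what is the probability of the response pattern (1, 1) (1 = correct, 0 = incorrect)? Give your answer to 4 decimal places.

0.7733

P(θ) = 1 / (1 + exp(−a(θ − b)))
P_1 = 1/(1+e^{-1.5210}) = 0.8207
P_2 = 1/(1+e^{-2.7930}) = 0.9423
L = P_1 × P_2 = 0.8207 × 0.9423 = 0.77333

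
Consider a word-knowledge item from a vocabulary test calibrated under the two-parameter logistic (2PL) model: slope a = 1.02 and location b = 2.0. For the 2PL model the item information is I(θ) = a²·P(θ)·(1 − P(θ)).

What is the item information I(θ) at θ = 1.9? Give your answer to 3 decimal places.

0.259

P = 1/(1+e^{0.1020}) = 0.4745
P(1−P) = 0.4745 × 0.5255 = 0.2494
I = a² × P(1−P) = 1.02² × 0.2494 = 0.25942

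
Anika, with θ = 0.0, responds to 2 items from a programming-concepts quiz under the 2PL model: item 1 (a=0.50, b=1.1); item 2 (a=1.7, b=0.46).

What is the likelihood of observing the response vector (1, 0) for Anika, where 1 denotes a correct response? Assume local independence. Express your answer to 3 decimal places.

0.251

P(θ) = 1 / (1 + exp(−a(θ − b)))
P_1 = 1/(1+e^{0.5500}) = 0.3659
P_2 = 1/(1+e^{0.7820}) = 0.3139
L = P_1 × (1−P_2) = 0.3659 × 0.6861 = 0.25102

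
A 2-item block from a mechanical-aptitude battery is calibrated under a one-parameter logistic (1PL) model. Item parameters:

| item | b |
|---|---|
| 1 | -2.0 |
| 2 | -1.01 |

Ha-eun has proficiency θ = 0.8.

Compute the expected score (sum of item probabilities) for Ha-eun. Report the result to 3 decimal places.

P(θ) = 1 / (1 + exp(−(θ − b)))
P_1 = 1/(1+e^{-2.8000}) = 0.9427
P_2 = 1/(1+e^{-1.8100}) = 0.8594
E[score] = 0.9427 + 0.8594 = 1.8020

1.802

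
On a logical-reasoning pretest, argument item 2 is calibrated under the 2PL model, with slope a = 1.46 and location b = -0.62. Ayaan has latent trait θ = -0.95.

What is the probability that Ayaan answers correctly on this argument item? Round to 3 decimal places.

P(θ) = 1 / (1 + exp(−a(θ − b)))
Exponent: 1.46 × (-0.95 − (-0.62)) = -0.4818
1/(1 + e^{0.4818}) = 0.3818

0.382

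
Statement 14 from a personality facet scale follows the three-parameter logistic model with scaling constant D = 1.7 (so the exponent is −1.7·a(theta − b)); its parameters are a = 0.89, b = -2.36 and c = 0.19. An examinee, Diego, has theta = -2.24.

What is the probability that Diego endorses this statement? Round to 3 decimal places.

P(theta) = c + (1 − c) · 1 / (1 + exp(−D·a(theta − b)))
Exponent: 1.7 × 0.89 × (-2.24 − (-2.36)) = 0.1816
1/(1 + e^{-0.1816}) = 0.5453
P = 0.19 + 0.81 × 0.5453 = 0.6317

0.632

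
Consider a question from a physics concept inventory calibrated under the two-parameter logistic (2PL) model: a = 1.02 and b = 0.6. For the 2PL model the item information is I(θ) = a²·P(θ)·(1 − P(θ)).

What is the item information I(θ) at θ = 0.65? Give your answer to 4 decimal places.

0.2599

P = 1/(1+e^{-0.0510}) = 0.5127
P(1−P) = 0.5127 × 0.4873 = 0.2498
I = a² × P(1−P) = 1.02² × 0.2498 = 0.25993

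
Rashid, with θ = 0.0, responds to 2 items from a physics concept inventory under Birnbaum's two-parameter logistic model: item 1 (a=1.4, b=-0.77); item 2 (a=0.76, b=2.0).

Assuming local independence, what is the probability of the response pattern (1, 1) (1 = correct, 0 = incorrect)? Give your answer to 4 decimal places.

P(θ) = 1 / (1 + exp(−a(θ − b)))
P_1 = 1/(1+e^{-1.0780}) = 0.7461
P_2 = 1/(1+e^{1.5200}) = 0.1795
L = P_1 × P_2 = 0.7461 × 0.1795 = 0.13390

0.1339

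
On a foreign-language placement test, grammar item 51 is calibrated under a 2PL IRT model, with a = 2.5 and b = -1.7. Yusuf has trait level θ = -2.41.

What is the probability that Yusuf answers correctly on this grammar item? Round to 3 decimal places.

P(θ) = 1 / (1 + exp(−a(θ − b)))
Exponent: 2.5 × (-2.41 − (-1.7)) = -1.7750
1/(1 + e^{1.7750}) = 0.1449

0.145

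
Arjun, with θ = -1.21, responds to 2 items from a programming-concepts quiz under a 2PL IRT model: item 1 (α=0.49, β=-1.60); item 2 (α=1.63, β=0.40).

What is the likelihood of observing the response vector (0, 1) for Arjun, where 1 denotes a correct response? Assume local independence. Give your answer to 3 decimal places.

0.031

P(θ) = 1 / (1 + exp(−α(θ − β)))
P_1 = 1/(1+e^{-0.1911}) = 0.5476
P_2 = 1/(1+e^{2.6243}) = 0.0676
L = (1−P_1) × P_2 = 0.4524 × 0.0676 = 0.03058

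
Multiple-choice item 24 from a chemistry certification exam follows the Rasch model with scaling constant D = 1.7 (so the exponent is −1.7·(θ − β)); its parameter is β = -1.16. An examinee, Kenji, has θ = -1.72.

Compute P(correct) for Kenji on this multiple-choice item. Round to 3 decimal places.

P(θ) = 1 / (1 + exp(−D·(θ − β)))
Exponent: 1.7 × (-1.72 − (-1.16)) = -0.9520
1/(1 + e^{0.9520}) = 0.2785
P = 0.2785

0.278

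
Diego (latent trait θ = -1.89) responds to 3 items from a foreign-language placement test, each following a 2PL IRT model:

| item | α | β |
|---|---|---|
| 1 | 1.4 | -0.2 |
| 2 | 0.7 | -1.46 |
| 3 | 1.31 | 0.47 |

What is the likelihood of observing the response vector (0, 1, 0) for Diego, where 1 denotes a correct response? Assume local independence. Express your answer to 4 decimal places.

P(θ) = 1 / (1 + exp(−α(θ − β)))
P_1 = 1/(1+e^{2.3660}) = 0.0858
P_2 = 1/(1+e^{0.3010}) = 0.4253
P_3 = 1/(1+e^{3.0916}) = 0.0435
L = (1−P_1) × P_2 × (1−P_3) = 0.9142 × 0.4253 × 0.9565 = 0.37192

0.3719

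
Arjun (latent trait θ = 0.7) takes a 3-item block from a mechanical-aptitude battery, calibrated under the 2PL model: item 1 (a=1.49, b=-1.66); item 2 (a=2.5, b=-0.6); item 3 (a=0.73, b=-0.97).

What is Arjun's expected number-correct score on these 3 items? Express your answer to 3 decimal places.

2.706

P(θ) = 1 / (1 + exp(−a(θ − b)))
P_1 = 1/(1+e^{-3.5164}) = 0.9712
P_2 = 1/(1+e^{-3.2500}) = 0.9627
P_3 = 1/(1+e^{-1.2191}) = 0.7719
E[score] = 0.9712 + 0.9627 + 0.7719 = 2.7057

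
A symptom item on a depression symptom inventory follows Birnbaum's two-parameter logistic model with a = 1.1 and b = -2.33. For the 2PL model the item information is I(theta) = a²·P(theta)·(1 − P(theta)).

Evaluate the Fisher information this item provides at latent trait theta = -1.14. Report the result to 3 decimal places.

P = 1/(1+e^{-1.3090}) = 0.7873
P(1−P) = 0.7873 × 0.2127 = 0.1674
I = a² × P(1−P) = 1.1² × 0.1674 = 0.20259

0.203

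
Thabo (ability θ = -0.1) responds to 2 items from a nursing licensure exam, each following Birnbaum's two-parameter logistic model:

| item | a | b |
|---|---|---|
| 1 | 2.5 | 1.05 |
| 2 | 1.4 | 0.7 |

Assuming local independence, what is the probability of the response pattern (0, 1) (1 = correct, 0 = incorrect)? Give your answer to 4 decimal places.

P(θ) = 1 / (1 + exp(−a(θ − b)))
P_1 = 1/(1+e^{2.8750}) = 0.0534
P_2 = 1/(1+e^{1.1200}) = 0.2460
L = (1−P_1) × P_2 = 0.9466 × 0.2460 = 0.23287

0.2329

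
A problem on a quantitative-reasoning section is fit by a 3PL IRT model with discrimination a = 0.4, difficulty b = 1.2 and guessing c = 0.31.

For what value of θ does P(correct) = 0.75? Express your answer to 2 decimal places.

P(θ) = c + (1 − c) · 1 / (1 + exp(−a(θ − b)))
Remove guessing floor: (0.75 − 0.31)/(1 − 0.31) = 0.6377
logit = ln(0.6377/0.3623) = 0.5653
θ = b + logit/(a) = 1.2 + 0.5653/0.4000 = 2.6133

2.61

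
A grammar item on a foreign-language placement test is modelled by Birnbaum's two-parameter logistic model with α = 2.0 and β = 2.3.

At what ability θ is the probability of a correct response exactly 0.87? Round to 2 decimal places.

3.25

P(θ) = 1 / (1 + exp(−α(θ − β)))
logit = ln(0.8700/0.1300) = 1.9010
θ = β + logit/(α) = 2.3 + 1.9010/2.0000 = 3.2505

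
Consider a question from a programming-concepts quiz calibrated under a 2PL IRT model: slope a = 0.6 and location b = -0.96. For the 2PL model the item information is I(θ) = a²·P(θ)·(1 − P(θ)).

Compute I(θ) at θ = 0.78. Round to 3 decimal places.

P = 1/(1+e^{-1.0440}) = 0.7396
P(1−P) = 0.7396 × 0.2604 = 0.1926
I = a² × P(1−P) = 0.6² × 0.1926 = 0.06933

0.069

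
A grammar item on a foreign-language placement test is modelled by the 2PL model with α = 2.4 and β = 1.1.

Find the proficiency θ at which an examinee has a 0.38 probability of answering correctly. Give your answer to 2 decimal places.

P(θ) = 1 / (1 + exp(−α(θ − β)))
logit = ln(0.3800/0.6200) = -0.4895
θ = β + logit/(α) = 1.1 + (-0.4895)/2.4000 = 0.8960

0.90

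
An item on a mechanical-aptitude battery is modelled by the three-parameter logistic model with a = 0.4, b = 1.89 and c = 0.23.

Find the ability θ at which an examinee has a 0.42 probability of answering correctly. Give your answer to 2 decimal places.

P(θ) = c + (1 − c) · 1 / (1 + exp(−a(θ − b)))
Remove guessing floor: (0.42 − 0.23)/(1 − 0.23) = 0.2468
logit = ln(0.2468/0.7532) = -1.1160
θ = b + logit/(a) = 1.89 + (-1.1160)/0.4000 = -0.9000

-0.90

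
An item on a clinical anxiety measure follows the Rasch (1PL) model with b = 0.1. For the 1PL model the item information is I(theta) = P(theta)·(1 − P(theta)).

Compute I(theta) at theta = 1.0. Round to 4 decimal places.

0.2055

P = 1/(1+e^{-0.9000}) = 0.7109
P(1−P) = 0.7109 × 0.2891 = 0.2055
I = P(1−P) = 0.20550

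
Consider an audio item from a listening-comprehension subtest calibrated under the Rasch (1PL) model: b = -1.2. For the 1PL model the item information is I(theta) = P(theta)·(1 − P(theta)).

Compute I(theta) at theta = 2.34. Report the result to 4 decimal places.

0.0274

P = 1/(1+e^{-3.5400}) = 0.9718
P(1−P) = 0.9718 × 0.0282 = 0.0274
I = P(1−P) = 0.02740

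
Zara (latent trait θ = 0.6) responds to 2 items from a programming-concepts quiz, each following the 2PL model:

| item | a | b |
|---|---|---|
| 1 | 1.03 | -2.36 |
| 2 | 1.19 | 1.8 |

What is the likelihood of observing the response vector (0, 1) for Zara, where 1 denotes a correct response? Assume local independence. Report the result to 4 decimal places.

0.0088

P(θ) = 1 / (1 + exp(−a(θ − b)))
P_1 = 1/(1+e^{-3.0488}) = 0.9547
P_2 = 1/(1+e^{1.4280}) = 0.1934
L = (1−P_1) × P_2 = 0.0453 × 0.1934 = 0.00876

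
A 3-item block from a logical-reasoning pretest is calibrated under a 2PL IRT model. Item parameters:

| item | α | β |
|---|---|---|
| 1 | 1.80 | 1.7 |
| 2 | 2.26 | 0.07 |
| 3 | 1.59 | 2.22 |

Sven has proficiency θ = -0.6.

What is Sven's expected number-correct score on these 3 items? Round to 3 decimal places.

P(θ) = 1 / (1 + exp(−α(θ − β)))
P_1 = 1/(1+e^{4.1400}) = 0.0157
P_2 = 1/(1+e^{1.5142}) = 0.1803
P_3 = 1/(1+e^{4.4838}) = 0.0112
E[score] = 0.0157 + 0.1803 + 0.0112 = 0.2072

0.207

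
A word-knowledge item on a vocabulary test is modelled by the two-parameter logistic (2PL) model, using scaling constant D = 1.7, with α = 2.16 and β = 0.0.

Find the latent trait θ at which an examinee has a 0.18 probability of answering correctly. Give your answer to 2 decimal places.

-0.41

P(θ) = 1 / (1 + exp(−D·α(θ − β)))
logit = ln(0.1800/0.8200) = -1.5163
θ = β + logit/(1.7·α) = 0.0 + (-1.5163)/3.6720 = -0.4129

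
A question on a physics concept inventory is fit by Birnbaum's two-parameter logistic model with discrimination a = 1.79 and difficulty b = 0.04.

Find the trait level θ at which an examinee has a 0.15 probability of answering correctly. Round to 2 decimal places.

-0.93

P(θ) = 1 / (1 + exp(−a(θ − b)))
logit = ln(0.1500/0.8500) = -1.7346
θ = b + logit/(a) = 0.04 + (-1.7346)/1.7900 = -0.9291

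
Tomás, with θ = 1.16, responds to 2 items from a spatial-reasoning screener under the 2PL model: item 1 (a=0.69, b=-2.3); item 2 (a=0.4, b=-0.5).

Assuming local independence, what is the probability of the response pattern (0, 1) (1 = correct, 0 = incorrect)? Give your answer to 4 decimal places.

0.0555

P(θ) = 1 / (1 + exp(−a(θ − b)))
P_1 = 1/(1+e^{-2.3874}) = 0.9159
P_2 = 1/(1+e^{-0.6640}) = 0.6602
L = (1−P_1) × P_2 = 0.0841 × 0.6602 = 0.05554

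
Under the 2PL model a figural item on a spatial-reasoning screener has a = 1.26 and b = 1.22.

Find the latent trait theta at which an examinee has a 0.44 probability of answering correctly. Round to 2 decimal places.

P(theta) = 1 / (1 + exp(−a(theta − b)))
logit = ln(0.4400/0.5600) = -0.2412
theta = b + logit/(a) = 1.22 + (-0.2412)/1.2600 = 1.0286

1.03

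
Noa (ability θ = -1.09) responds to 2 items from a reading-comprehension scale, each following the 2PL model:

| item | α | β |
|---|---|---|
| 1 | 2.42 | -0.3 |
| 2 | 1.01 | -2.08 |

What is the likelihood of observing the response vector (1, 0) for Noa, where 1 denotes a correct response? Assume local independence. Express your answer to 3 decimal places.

P(θ) = 1 / (1 + exp(−α(θ − β)))
P_1 = 1/(1+e^{1.9118}) = 0.1288
P_2 = 1/(1+e^{-0.9999}) = 0.7310
L = P_1 × (1−P_2) = 0.1288 × 0.2690 = 0.03464

0.035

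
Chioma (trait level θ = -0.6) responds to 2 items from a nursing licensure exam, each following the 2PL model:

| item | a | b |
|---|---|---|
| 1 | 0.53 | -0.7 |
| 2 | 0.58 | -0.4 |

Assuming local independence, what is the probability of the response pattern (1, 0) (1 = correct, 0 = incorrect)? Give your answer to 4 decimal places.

P(θ) = 1 / (1 + exp(−a(θ − b)))
P_1 = 1/(1+e^{-0.0530}) = 0.5132
P_2 = 1/(1+e^{0.1160}) = 0.4710
L = P_1 × (1−P_2) = 0.5132 × 0.5290 = 0.27149

0.2715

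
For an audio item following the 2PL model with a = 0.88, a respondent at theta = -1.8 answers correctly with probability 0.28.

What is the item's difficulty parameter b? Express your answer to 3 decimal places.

-0.727

P(theta) = 1 / (1 + exp(−a(theta − b)))
logit(0.28) = ln(0.28/0.72) = -0.9445
b = theta − logit/(a) = -1.8 − (-0.9445)/0.8800 = -0.7267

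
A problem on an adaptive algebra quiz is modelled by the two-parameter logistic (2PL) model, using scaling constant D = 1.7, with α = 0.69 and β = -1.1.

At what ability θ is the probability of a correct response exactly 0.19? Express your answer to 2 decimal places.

-2.34

P(θ) = 1 / (1 + exp(−D·α(θ − β)))
logit = ln(0.1900/0.8100) = -1.4500
θ = β + logit/(1.7·α) = -1.1 + (-1.4500)/1.1730 = -2.3362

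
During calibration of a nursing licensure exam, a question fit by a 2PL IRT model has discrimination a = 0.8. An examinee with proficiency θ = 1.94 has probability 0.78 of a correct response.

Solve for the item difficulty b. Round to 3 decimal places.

0.358

P(θ) = 1 / (1 + exp(−a(θ − b)))
logit(0.78) = ln(0.78/0.22) = 1.2657
b = θ − logit/(a) = 1.94 − 1.2657/0.8000 = 0.3579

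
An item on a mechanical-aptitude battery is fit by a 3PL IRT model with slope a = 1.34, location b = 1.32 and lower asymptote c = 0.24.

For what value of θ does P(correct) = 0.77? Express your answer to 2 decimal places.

P(θ) = c + (1 − c) · 1 / (1 + exp(−a(θ − b)))
Remove guessing floor: (0.77 − 0.24)/(1 − 0.24) = 0.6974
logit = ln(0.6974/0.3026) = 0.8348
θ = b + logit/(a) = 1.32 + 0.8348/1.3400 = 1.9430

1.94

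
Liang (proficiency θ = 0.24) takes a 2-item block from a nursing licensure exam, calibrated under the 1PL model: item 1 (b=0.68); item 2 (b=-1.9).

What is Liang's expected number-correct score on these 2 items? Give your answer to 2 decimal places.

1.29

P(θ) = 1 / (1 + exp(−(θ − b)))
P_1 = 1/(1+e^{0.4400}) = 0.3917
P_2 = 1/(1+e^{-2.1400}) = 0.8947
E[score] = 0.3917 + 0.8947 = 1.2865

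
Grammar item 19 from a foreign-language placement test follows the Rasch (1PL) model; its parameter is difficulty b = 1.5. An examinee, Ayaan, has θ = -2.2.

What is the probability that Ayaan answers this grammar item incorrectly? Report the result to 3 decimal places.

P(θ) = 1 / (1 + exp(−(θ − b)))
Exponent: (-2.2 − 1.5) = -3.7000
1/(1 + e^{3.7000}) = 0.0241
P = 0.0241
P(incorrect) = 1 − 0.0241 = 0.9759

0.976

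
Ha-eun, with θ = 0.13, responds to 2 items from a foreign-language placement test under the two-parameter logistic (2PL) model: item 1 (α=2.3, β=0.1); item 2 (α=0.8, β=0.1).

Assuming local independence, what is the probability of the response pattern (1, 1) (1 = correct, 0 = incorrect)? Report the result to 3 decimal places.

P(θ) = 1 / (1 + exp(−α(θ − β)))
P_1 = 1/(1+e^{-0.0690}) = 0.5172
P_2 = 1/(1+e^{-0.0240}) = 0.5060
L = P_1 × P_2 = 0.5172 × 0.5060 = 0.26172

0.262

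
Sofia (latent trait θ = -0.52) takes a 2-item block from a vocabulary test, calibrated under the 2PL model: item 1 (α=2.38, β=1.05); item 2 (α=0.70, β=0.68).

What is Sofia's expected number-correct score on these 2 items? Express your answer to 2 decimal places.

P(θ) = 1 / (1 + exp(−α(θ − β)))
P_1 = 1/(1+e^{3.7366}) = 0.0233
P_2 = 1/(1+e^{0.8400}) = 0.3015
E[score] = 0.0233 + 0.3015 = 0.3248

0.32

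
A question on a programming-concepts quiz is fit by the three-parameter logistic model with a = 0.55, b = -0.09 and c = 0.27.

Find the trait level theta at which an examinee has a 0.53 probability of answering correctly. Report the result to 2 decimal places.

P(theta) = c + (1 − c) · 1 / (1 + exp(−a(theta − b)))
Remove guessing floor: (0.53 − 0.27)/(1 − 0.27) = 0.3562
logit = ln(0.3562/0.6438) = -0.5921
theta = b + logit/(a) = -0.09 + (-0.5921)/0.5500 = -1.1665

-1.17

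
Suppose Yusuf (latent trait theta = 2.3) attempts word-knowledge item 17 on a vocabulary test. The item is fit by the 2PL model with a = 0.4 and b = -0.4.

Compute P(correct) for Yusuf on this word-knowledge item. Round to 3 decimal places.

P(theta) = 1 / (1 + exp(−a(theta − b)))
Exponent: 0.4 × (2.3 − (-0.4)) = 1.0800
1/(1 + e^{-1.0800}) = 0.7465

0.746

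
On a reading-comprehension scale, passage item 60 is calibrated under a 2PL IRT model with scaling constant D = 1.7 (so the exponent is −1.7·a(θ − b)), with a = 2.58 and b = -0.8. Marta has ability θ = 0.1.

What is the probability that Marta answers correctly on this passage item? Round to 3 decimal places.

P(θ) = 1 / (1 + exp(−D·a(θ − b)))
Exponent: 1.7 × 2.58 × (0.1 − (-0.8)) = 3.9474
1/(1 + e^{-3.9474}) = 0.9811
P = 0.9811

0.981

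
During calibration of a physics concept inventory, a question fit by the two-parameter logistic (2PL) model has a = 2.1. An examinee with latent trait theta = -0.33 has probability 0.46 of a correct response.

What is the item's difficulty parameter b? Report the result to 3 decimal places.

P(theta) = 1 / (1 + exp(−a(theta − b)))
logit(0.46) = ln(0.46/0.54) = -0.1603
b = theta − logit/(a) = -0.33 − (-0.1603)/2.1000 = -0.2536

-0.254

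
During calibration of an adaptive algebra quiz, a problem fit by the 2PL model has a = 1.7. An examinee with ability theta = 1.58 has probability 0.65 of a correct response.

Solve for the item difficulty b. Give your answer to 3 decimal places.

P(theta) = 1 / (1 + exp(−a(theta − b)))
logit(0.65) = ln(0.65/0.35) = 0.6190
b = theta − logit/(a) = 1.58 − 0.6190/1.7000 = 1.2159

1.216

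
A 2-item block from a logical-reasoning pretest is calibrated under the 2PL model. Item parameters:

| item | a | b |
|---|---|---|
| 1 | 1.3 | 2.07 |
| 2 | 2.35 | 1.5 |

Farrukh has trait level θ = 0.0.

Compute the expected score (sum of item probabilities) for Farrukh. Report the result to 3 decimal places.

0.092

P(θ) = 1 / (1 + exp(−a(θ − b)))
P_1 = 1/(1+e^{2.6910}) = 0.0635
P_2 = 1/(1+e^{3.5250}) = 0.0286
E[score] = 0.0635 + 0.0286 = 0.0921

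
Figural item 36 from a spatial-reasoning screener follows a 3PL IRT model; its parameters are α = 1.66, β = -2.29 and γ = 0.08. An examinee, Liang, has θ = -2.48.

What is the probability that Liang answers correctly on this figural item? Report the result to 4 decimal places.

P(θ) = γ + (1 − γ) · 1 / (1 + exp(−α(θ − β)))
Exponent: 1.66 × (-2.48 − (-2.29)) = -0.3154
1/(1 + e^{0.3154}) = 0.4218
P = 0.08 + 0.92 × 0.4218 = 0.4681

0.4681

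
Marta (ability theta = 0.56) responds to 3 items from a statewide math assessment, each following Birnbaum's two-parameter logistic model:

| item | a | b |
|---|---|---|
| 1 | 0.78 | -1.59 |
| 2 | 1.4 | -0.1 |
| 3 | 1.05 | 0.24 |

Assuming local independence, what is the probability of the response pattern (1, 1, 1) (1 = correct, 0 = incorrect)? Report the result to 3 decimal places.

P(theta) = 1 / (1 + exp(−a(theta − b)))
P_1 = 1/(1+e^{-1.6770}) = 0.8425
P_2 = 1/(1+e^{-0.9240}) = 0.7159
P_3 = 1/(1+e^{-0.3360}) = 0.5832
L = P_1 × P_2 × P_3 = 0.8425 × 0.7159 × 0.5832 = 0.35175

0.352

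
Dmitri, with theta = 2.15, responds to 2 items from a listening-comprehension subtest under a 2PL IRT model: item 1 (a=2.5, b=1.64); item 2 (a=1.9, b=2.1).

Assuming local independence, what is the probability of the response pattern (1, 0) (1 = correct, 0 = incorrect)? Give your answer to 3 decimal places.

0.372

P(theta) = 1 / (1 + exp(−a(theta − b)))
P_1 = 1/(1+e^{-1.2750}) = 0.7816
P_2 = 1/(1+e^{-0.0950}) = 0.5237
L = P_1 × (1−P_2) = 0.7816 × 0.4763 = 0.37225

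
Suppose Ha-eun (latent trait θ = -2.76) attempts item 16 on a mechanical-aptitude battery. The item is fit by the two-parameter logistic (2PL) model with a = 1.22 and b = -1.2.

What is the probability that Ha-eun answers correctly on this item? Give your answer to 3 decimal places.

0.130

P(θ) = 1 / (1 + exp(−a(θ − b)))
Exponent: 1.22 × (-2.76 − (-1.2)) = -1.9032
1/(1 + e^{1.9032}) = 0.1297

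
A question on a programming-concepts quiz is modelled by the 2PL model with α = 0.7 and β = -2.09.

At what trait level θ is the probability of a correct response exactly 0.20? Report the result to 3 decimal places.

-4.070

P(θ) = 1 / (1 + exp(−α(θ − β)))
logit = ln(0.2000/0.8000) = -1.3863
θ = β + logit/(α) = -2.09 + (-1.3863)/0.7000 = -4.0704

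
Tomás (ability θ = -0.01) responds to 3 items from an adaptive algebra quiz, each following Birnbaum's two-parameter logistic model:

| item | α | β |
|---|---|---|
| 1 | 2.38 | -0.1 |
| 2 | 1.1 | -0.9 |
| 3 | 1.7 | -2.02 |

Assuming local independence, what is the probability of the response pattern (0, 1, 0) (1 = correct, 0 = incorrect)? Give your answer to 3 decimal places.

0.010

P(θ) = 1 / (1 + exp(−α(θ − β)))
P_1 = 1/(1+e^{-0.2142}) = 0.5533
P_2 = 1/(1+e^{-0.9790}) = 0.7269
P_3 = 1/(1+e^{-3.4170}) = 0.9682
L = (1−P_1) × P_2 × (1−P_3) = 0.4467 × 0.7269 × 0.0318 = 0.01031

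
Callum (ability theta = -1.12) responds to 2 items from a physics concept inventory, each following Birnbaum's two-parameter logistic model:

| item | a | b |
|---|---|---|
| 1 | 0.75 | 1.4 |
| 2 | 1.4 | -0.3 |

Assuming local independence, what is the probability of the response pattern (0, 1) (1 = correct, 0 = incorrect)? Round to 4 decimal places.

P(theta) = 1 / (1 + exp(−a(theta − b)))
P_1 = 1/(1+e^{1.8900}) = 0.1312
P_2 = 1/(1+e^{1.1480}) = 0.2409
L = (1−P_1) × P_2 = 0.8688 × 0.2409 = 0.20924

0.2092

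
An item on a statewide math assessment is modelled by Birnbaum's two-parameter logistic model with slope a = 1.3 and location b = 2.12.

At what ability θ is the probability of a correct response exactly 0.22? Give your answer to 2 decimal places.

P(θ) = 1 / (1 + exp(−a(θ − b)))
logit = ln(0.2200/0.7800) = -1.2657
θ = b + logit/(a) = 2.12 + (-1.2657)/1.3000 = 1.1464

1.15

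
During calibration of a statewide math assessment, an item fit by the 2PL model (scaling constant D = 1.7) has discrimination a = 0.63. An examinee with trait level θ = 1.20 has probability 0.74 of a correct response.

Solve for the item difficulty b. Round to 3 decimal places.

0.223

P(θ) = 1 / (1 + exp(−D·a(θ − b)))
logit(0.74) = ln(0.74/0.26) = 1.0460
b = θ − logit/(1.7·a) = 1.20 − 1.0460/1.0710 = 0.2234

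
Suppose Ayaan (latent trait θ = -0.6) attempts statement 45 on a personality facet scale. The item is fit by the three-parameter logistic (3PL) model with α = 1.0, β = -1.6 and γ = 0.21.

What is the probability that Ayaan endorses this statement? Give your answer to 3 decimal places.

0.788

P(θ) = γ + (1 − γ) · 1 / (1 + exp(−α(θ − β)))
Exponent: 1.0 × (-0.6 − (-1.6)) = 1.0000
1/(1 + e^{-1.0000}) = 0.7311
P = 0.21 + 0.79 × 0.7311 = 0.7875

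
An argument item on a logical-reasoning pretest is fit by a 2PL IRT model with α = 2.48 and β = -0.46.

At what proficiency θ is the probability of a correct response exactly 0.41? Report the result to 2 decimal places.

P(θ) = 1 / (1 + exp(−α(θ − β)))
logit = ln(0.4100/0.5900) = -0.3640
θ = β + logit/(α) = -0.46 + (-0.3640)/2.4800 = -0.6068

-0.61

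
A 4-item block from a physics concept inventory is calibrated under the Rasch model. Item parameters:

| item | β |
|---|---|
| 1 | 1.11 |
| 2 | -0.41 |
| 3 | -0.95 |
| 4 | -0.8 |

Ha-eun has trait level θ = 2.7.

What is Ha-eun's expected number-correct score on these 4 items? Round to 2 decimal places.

P(θ) = 1 / (1 + exp(−(θ − β)))
P_1 = 1/(1+e^{-1.5900}) = 0.8306
P_2 = 1/(1+e^{-3.1100}) = 0.9573
P_3 = 1/(1+e^{-3.6500}) = 0.9747
P_4 = 1/(1+e^{-3.5000}) = 0.9707
E[score] = 0.8306 + 0.9573 + 0.9747 + 0.9707 = 3.7333

3.73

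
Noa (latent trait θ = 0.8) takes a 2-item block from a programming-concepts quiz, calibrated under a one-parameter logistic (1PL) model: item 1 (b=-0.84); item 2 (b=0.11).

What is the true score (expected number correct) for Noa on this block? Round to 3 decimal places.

1.504

P(θ) = 1 / (1 + exp(−(θ − b)))
P_1 = 1/(1+e^{-1.6400}) = 0.8375
P_2 = 1/(1+e^{-0.6900}) = 0.6660
E[score] = 0.8375 + 0.6660 = 1.5035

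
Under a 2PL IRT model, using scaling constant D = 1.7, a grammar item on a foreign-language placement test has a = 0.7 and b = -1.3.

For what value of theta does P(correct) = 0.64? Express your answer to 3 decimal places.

P(theta) = 1 / (1 + exp(−D·a(theta − b)))
logit = ln(0.6400/0.3600) = 0.5754
theta = b + logit/(1.7·a) = -1.3 + 0.5754/1.1900 = -0.8165

-0.817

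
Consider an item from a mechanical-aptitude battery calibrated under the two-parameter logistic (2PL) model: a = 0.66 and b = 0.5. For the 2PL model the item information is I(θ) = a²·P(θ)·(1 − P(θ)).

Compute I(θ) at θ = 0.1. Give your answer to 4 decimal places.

P = 1/(1+e^{0.2640}) = 0.4344
P(1−P) = 0.4344 × 0.5656 = 0.2457
I = a² × P(1−P) = 0.66² × 0.2457 = 0.10702

0.1070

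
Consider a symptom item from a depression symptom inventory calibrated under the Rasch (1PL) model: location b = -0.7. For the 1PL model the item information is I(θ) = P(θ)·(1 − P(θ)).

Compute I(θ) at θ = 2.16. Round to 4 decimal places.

0.0512

P = 1/(1+e^{-2.8600}) = 0.9458
P(1−P) = 0.9458 × 0.0542 = 0.0512
I = P(1−P) = 0.05123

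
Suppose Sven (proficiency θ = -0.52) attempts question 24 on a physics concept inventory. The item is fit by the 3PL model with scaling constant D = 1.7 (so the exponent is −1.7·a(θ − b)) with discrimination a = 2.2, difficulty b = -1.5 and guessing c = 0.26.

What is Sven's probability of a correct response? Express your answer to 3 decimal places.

P(θ) = c + (1 − c) · 1 / (1 + exp(−D·a(θ − b)))
Exponent: 1.7 × 2.2 × (-0.52 − (-1.5)) = 3.6652
1/(1 + e^{-3.6652}) = 0.9750
P = 0.26 + 0.74 × 0.9750 = 0.9815

0.982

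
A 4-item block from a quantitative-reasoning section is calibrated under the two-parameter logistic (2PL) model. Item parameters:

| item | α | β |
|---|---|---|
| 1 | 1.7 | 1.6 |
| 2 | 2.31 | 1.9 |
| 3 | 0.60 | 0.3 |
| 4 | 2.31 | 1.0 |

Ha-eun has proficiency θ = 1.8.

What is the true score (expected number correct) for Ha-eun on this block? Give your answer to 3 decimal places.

P(θ) = 1 / (1 + exp(−α(θ − β)))
P_1 = 1/(1+e^{-0.3400}) = 0.5842
P_2 = 1/(1+e^{0.2310}) = 0.4425
P_3 = 1/(1+e^{-0.9000}) = 0.7109
P_4 = 1/(1+e^{-1.8480}) = 0.8639
E[score] = 0.5842 + 0.4425 + 0.7109 + 0.8639 = 2.6015

2.602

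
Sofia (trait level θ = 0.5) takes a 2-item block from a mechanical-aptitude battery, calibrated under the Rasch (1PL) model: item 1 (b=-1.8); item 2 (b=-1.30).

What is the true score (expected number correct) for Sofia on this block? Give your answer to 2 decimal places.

1.77

P(θ) = 1 / (1 + exp(−(θ − b)))
P_1 = 1/(1+e^{-2.3000}) = 0.9089
P_2 = 1/(1+e^{-1.8000}) = 0.8581
E[score] = 0.9089 + 0.8581 = 1.7670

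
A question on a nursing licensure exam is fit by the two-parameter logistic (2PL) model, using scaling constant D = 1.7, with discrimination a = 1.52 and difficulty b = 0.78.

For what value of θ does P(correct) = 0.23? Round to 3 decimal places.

P(θ) = 1 / (1 + exp(−D·a(θ − b)))
logit = ln(0.2300/0.7700) = -1.2083
θ = b + logit/(1.7·a) = 0.78 + (-1.2083)/2.5840 = 0.3124

0.312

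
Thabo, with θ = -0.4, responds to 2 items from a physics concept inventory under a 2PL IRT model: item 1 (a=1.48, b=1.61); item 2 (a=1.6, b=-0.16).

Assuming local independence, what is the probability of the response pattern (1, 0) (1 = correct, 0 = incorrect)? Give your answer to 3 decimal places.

P(θ) = 1 / (1 + exp(−a(θ − b)))
P_1 = 1/(1+e^{2.9748}) = 0.0486
P_2 = 1/(1+e^{0.3840}) = 0.4052
L = P_1 × (1−P_2) = 0.0486 × 0.5948 = 0.02890

0.029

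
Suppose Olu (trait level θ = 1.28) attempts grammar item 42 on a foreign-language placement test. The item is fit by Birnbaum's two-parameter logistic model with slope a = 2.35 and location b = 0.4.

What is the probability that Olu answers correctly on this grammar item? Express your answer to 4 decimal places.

0.8878

P(θ) = 1 / (1 + exp(−a(θ − b)))
Exponent: 2.35 × (1.28 − 0.4) = 2.0680
1/(1 + e^{-2.0680}) = 0.8878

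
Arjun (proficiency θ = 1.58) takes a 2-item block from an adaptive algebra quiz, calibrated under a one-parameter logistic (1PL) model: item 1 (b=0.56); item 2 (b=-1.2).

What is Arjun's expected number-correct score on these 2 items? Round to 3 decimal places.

P(θ) = 1 / (1 + exp(−(θ − b)))
P_1 = 1/(1+e^{-1.0200}) = 0.7350
P_2 = 1/(1+e^{-2.7800}) = 0.9416
E[score] = 0.7350 + 0.9416 = 1.6766

1.677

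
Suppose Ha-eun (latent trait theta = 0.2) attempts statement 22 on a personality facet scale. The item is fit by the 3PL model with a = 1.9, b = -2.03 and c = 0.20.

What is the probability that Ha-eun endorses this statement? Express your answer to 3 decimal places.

P(theta) = c + (1 − c) · 1 / (1 + exp(−a(theta − b)))
Exponent: 1.9 × (0.2 − (-2.03)) = 4.2370
1/(1 + e^{-4.2370}) = 0.9858
P = 0.20 + 0.80 × 0.9858 = 0.9886

0.989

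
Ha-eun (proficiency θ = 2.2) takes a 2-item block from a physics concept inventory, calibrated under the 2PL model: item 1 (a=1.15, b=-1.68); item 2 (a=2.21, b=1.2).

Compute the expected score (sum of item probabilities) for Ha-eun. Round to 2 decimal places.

1.89

P(θ) = 1 / (1 + exp(−a(θ − b)))
P_1 = 1/(1+e^{-4.4620}) = 0.9886
P_2 = 1/(1+e^{-2.2100}) = 0.9011
E[score] = 0.9886 + 0.9011 = 1.8897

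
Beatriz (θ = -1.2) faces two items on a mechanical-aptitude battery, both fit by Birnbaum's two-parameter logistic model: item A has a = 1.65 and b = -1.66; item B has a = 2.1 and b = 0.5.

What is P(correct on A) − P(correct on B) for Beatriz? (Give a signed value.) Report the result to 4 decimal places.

0.6538

P(θ) = 1 / (1 + exp(−a(θ − b)))
P_A = 0.6811
P_B = 0.0274
P_A − P_B = 0.6538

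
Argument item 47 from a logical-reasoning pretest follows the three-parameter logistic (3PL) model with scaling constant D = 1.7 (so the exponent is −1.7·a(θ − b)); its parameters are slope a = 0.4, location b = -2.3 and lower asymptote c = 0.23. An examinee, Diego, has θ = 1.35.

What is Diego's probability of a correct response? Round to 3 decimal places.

0.941

P(θ) = c + (1 − c) · 1 / (1 + exp(−D·a(θ − b)))
Exponent: 1.7 × 0.4 × (1.35 − (-2.3)) = 2.4820
1/(1 + e^{-2.4820}) = 0.9229
P = 0.23 + 0.77 × 0.9229 = 0.9406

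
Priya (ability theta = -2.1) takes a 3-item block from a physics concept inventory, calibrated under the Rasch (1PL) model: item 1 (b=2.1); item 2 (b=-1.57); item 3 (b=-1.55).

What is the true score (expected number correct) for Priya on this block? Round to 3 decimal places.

0.751

P(theta) = 1 / (1 + exp(−(theta − b)))
P_1 = 1/(1+e^{4.2000}) = 0.0148
P_2 = 1/(1+e^{0.5300}) = 0.3705
P_3 = 1/(1+e^{0.5500}) = 0.3659
E[score] = 0.0148 + 0.3705 + 0.3659 = 0.7512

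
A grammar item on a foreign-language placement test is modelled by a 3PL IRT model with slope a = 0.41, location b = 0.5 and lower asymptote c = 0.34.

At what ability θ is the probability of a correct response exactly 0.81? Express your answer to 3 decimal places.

2.709

P(θ) = c + (1 − c) · 1 / (1 + exp(−a(θ − b)))
Remove guessing floor: (0.81 − 0.34)/(1 − 0.34) = 0.7121
logit = ln(0.7121/0.2879) = 0.9057
θ = b + logit/(a) = 0.5 + 0.9057/0.4100 = 2.7090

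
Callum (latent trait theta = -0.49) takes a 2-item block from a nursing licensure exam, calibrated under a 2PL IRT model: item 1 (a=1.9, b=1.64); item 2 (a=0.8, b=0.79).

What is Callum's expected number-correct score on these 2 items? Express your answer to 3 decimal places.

P(theta) = 1 / (1 + exp(−a(theta − b)))
P_1 = 1/(1+e^{4.0470}) = 0.0172
P_2 = 1/(1+e^{1.0240}) = 0.2642
E[score] = 0.0172 + 0.2642 = 0.2814

0.281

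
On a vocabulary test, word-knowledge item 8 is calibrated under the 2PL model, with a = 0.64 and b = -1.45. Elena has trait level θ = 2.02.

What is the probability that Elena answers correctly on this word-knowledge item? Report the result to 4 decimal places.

0.9021

P(θ) = 1 / (1 + exp(−a(θ − b)))
Exponent: 0.64 × (2.02 − (-1.45)) = 2.2208
1/(1 + e^{-2.2208}) = 0.9021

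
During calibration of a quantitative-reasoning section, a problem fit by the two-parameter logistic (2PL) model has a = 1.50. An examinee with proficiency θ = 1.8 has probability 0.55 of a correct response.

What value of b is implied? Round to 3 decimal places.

1.666

P(θ) = 1 / (1 + exp(−a(θ − b)))
logit(0.55) = ln(0.55/0.45) = 0.2007
b = θ − logit/(a) = 1.8 − 0.2007/1.5000 = 1.6662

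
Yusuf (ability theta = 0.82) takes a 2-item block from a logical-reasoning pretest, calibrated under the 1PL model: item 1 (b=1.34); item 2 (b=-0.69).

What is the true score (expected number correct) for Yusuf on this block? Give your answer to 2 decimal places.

P(theta) = 1 / (1 + exp(−(theta − b)))
P_1 = 1/(1+e^{0.5200}) = 0.3729
P_2 = 1/(1+e^{-1.5100}) = 0.8191
E[score] = 0.3729 + 0.8191 = 1.1919

1.19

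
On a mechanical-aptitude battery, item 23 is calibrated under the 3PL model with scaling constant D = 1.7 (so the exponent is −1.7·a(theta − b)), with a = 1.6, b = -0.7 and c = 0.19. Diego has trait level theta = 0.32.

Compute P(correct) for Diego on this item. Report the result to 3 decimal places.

0.952

P(theta) = c + (1 − c) · 1 / (1 + exp(−D·a(theta − b)))
Exponent: 1.7 × 1.6 × (0.32 − (-0.7)) = 2.7744
1/(1 + e^{-2.7744}) = 0.9413
P = 0.19 + 0.81 × 0.9413 = 0.9524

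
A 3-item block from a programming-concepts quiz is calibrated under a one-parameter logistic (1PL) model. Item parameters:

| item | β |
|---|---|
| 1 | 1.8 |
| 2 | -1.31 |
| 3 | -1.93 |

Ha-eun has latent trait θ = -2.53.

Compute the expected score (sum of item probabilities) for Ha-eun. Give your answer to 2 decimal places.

0.60

P(θ) = 1 / (1 + exp(−(θ − β)))
P_1 = 1/(1+e^{4.3300}) = 0.0130
P_2 = 1/(1+e^{1.2200}) = 0.2279
P_3 = 1/(1+e^{0.6000}) = 0.3543
E[score] = 0.0130 + 0.2279 + 0.3543 = 0.5953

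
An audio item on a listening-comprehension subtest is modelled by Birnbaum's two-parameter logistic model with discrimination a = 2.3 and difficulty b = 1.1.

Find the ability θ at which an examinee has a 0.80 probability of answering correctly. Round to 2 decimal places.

P(θ) = 1 / (1 + exp(−a(θ − b)))
logit = ln(0.8000/0.2000) = 1.3863
θ = b + logit/(a) = 1.1 + 1.3863/2.3000 = 1.7027

1.70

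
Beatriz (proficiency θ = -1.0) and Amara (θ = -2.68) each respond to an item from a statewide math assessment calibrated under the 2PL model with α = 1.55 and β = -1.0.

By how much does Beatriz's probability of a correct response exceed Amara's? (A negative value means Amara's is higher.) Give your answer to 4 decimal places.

0.4311

P(θ) = 1 / (1 + exp(−α(θ − β)))
P(Beatriz) = 0.5000  [exponent 0.0000]
P(Amara) = 0.0689  [exponent -2.6040]
Difference = 0.5000 − 0.0689 = 0.4311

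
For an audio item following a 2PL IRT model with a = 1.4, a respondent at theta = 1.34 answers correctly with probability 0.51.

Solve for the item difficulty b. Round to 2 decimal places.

1.31

P(theta) = 1 / (1 + exp(−a(theta − b)))
logit(0.51) = ln(0.51/0.49) = 0.0400
b = theta − logit/(a) = 1.34 − 0.0400/1.4000 = 1.3114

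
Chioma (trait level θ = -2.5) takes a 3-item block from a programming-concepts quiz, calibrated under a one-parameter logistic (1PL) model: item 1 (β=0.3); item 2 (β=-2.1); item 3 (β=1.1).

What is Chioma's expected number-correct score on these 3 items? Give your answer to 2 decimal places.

0.49

P(θ) = 1 / (1 + exp(−(θ − β)))
P_1 = 1/(1+e^{2.8000}) = 0.0573
P_2 = 1/(1+e^{0.4000}) = 0.4013
P_3 = 1/(1+e^{3.6000}) = 0.0266
E[score] = 0.0573 + 0.4013 + 0.0266 = 0.4852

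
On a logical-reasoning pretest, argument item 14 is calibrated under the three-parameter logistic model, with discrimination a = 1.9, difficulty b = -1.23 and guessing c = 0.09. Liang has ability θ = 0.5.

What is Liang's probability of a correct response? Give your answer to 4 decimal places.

P(θ) = c + (1 − c) · 1 / (1 + exp(−a(θ − b)))
Exponent: 1.9 × (0.5 − (-1.23)) = 3.2870
1/(1 + e^{-3.2870}) = 0.9640
P = 0.09 + 0.91 × 0.9640 = 0.9672

0.9672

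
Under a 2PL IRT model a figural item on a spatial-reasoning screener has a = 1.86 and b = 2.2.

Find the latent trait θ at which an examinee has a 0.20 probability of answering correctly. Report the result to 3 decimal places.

1.455

P(θ) = 1 / (1 + exp(−a(θ − b)))
logit = ln(0.2000/0.8000) = -1.3863
θ = b + logit/(a) = 2.2 + (-1.3863)/1.8600 = 1.4547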